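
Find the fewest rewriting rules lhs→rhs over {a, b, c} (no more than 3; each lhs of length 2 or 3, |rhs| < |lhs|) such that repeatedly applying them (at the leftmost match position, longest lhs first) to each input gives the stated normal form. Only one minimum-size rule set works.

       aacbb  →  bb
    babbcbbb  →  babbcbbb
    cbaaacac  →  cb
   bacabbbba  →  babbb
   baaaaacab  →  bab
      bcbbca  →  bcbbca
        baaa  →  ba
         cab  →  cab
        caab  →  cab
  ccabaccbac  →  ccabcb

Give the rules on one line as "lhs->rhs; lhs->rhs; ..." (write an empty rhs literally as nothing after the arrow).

  | aacbb => acbb => bb
  | babbcbbb
  | cbaaacac => cbaacac => cbacac => cbac => cb
  | bacabbbba => babbbba => babbb

aa->a; ac->; bba->b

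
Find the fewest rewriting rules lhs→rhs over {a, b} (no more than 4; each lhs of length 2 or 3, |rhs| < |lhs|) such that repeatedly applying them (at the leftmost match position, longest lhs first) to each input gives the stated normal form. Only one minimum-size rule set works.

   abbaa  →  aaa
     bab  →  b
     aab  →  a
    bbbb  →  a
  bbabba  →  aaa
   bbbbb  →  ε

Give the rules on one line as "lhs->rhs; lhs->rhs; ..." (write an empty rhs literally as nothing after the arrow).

  | abbaa => aaa
  | bab => b
  | aab => a
  | bbbb => abb => a

ab->; abb->a; bb->a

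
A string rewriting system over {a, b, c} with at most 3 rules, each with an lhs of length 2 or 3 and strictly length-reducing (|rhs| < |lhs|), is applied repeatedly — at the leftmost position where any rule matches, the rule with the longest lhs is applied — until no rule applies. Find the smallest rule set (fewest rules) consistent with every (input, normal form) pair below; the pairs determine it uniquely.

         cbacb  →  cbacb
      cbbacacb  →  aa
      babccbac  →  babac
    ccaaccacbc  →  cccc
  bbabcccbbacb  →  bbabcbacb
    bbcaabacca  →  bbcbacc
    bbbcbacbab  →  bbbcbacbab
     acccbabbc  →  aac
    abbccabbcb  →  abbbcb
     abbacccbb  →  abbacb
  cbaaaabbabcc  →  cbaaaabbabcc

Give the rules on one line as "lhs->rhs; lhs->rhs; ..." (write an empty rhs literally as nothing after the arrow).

ca->c; cbb->a; ccb->

  | cbacb
  | cbbacacb => aacacb => aaccb => aa
  | babccbac => babac
  | ccaaccacbc => ccaccacbc => ccccacbc => cccccbc => cccc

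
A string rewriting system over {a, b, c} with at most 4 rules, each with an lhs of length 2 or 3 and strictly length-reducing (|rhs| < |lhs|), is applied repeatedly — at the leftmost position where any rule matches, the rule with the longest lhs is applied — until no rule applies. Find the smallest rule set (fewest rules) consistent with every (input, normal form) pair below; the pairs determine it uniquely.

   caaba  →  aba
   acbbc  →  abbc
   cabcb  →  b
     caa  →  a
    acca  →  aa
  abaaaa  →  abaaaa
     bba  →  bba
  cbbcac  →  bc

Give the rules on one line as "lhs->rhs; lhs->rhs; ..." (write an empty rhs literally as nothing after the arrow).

  | caaba => aba
  | acbbc => abbc
  | cabcb => bcb => b
  | caa => a

ac->a; ca->; cb->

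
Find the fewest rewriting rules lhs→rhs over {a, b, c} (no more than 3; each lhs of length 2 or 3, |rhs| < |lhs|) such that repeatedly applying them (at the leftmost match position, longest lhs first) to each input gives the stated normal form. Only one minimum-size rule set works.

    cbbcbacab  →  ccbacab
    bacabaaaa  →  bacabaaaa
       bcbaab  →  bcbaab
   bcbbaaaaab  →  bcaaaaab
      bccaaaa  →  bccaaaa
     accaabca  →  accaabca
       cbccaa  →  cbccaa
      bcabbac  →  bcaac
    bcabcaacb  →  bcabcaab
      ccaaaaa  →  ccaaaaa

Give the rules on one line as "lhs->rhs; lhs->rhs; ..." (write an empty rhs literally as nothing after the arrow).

  | cbbcbacab => ccbacab
  | bacabaaaa
  | bcbaab
  | bcbbaaaaab => bcaaaaab

acb->ab; bb->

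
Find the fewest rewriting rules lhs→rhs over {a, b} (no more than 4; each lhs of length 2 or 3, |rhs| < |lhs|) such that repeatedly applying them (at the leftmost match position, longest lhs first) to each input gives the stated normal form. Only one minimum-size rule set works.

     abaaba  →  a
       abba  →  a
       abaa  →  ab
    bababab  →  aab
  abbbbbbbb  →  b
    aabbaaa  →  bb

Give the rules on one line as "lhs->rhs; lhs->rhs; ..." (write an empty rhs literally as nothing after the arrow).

aaa->bb; abb->; ba->b; bbb->a

  | abaaba => ababa => abba => a
  | abba => a
  | abaa => aba => ab
  | bababab => bbabab => bbbab => aab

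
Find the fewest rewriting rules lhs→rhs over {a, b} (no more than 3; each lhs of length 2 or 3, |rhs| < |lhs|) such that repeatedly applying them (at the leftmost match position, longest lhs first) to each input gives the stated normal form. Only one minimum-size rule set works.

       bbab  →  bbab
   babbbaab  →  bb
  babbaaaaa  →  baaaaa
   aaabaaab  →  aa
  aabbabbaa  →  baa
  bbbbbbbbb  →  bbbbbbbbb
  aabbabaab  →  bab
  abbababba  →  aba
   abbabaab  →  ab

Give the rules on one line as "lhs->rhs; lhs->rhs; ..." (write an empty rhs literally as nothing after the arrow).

aab->; abb->

  | bbab
  | babbbaab => bbaab => bb
  | babbaaaaa => baaaaa
  | aaabaaab => aaaab => aa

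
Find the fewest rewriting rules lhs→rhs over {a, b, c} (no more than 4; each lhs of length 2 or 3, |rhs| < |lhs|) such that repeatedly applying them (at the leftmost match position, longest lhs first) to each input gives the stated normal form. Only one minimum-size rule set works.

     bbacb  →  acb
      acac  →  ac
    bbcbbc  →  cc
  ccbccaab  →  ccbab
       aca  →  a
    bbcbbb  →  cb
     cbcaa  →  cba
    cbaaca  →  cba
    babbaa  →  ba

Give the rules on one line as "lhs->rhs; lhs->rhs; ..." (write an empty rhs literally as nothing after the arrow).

  | bbacb => acb
  | acac => aac => ac
  | bbcbbc => cbbc => cc
  | ccbccaab => ccbcaab => ccbaab => ccbab

aa->a; bb->; ca->a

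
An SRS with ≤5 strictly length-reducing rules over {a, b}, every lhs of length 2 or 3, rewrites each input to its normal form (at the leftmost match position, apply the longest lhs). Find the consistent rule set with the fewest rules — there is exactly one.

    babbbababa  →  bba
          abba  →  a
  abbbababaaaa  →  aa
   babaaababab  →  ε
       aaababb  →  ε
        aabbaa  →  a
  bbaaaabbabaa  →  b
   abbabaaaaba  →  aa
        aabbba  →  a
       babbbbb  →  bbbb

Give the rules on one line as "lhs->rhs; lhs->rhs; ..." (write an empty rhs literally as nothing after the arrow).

aaa->a; ab->; abb->; baa->

  | babbbababa => bbababa => bbaba => bba
  | abba => a
  | abbbababaaaa => bababaaaa => babaaaa => baaaa => aa
  | babaaababab => baaababab => ababab => abab => ab => ε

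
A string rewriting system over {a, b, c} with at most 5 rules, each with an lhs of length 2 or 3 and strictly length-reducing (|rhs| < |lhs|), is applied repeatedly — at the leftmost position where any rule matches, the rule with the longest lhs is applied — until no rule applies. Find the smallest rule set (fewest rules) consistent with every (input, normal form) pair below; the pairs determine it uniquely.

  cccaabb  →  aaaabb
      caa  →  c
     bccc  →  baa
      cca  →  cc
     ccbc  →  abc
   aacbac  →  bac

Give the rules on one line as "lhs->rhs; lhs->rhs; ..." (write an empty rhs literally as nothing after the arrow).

  | cccaabb => aaaabb
  | caa => ca => c
  | bccc => baa
  | cca => cc

aac->; ca->c; ccb->ab; ccc->aa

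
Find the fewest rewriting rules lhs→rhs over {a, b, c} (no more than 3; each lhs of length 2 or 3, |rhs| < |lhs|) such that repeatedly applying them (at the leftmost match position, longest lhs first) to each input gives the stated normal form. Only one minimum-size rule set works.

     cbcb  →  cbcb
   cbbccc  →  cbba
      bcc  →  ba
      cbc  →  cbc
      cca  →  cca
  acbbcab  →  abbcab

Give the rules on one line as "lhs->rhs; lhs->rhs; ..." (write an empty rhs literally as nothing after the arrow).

ac->a; bcc->ba

  | cbcb
  | cbbccc => cbbac => cbba
  | bcc => ba
  | cbc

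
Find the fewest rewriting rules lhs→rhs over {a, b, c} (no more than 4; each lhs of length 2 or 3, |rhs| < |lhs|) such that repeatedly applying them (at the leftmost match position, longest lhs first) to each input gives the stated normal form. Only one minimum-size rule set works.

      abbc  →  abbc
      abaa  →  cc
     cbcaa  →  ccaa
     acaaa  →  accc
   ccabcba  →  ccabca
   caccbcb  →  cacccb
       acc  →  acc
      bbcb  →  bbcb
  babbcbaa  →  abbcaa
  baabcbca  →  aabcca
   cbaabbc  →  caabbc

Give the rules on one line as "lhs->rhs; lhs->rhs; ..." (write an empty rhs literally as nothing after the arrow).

aaa->cc; ba->a; cbc->cc

  | abbc
  | abaa => aaa => cc
  | cbcaa => ccaa
  | acaaa => accc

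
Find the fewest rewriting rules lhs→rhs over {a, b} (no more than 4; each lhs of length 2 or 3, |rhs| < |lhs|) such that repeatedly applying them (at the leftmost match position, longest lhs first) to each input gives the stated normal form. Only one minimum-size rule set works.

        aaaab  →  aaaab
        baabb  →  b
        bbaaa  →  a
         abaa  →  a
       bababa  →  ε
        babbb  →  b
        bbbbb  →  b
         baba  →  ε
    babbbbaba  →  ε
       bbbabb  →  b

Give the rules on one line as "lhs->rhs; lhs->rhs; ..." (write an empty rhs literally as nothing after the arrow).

  | aaaab
  | baabb => bb => b
  | bbaaa => baaa => a
  | abaa => a

ba->; baa->; bb->b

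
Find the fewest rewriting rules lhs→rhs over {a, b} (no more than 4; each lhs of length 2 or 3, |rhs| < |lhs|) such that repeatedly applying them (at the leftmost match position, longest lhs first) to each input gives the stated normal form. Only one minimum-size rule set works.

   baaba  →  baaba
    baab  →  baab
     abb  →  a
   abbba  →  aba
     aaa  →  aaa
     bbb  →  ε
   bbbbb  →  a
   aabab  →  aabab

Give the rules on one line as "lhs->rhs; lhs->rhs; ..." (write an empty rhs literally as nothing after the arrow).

  | baaba
  | baab
  | abb => a
  | abbba => aba

abb->a; bb->a; bbb->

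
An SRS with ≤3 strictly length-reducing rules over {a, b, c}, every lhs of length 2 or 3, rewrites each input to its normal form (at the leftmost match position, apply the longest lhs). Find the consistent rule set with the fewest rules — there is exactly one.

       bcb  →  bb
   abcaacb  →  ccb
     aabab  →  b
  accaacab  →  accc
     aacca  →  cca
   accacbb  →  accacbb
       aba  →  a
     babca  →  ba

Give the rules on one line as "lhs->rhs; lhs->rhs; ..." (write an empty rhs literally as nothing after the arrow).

aa->; ab->; bc->b

  | bcb => bb
  | abcaacb => caacb => ccb
  | aabab => bab => b
  | accaacab => acccab => accc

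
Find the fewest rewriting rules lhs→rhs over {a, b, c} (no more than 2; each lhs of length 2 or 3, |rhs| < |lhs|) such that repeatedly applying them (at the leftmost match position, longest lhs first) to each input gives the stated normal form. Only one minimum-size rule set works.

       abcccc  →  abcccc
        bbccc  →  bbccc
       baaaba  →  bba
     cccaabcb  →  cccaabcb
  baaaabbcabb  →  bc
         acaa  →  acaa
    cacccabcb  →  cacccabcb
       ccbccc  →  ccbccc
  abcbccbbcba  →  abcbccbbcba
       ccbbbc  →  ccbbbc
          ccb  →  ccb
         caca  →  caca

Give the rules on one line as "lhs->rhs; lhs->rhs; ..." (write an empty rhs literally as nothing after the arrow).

aaa->; abb->

  | abcccc
  | bbccc
  | baaaba => bba
  | cccaabcb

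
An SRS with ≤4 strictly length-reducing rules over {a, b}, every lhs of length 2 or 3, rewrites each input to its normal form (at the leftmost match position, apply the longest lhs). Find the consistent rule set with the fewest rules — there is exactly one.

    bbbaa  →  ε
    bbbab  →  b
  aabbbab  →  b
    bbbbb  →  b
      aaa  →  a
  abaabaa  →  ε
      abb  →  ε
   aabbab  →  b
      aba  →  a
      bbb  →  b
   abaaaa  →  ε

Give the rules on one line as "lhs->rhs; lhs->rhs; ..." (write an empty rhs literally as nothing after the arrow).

  | bbbaa => baa => aa => ε
  | bbbab => bab => ab => b
  | aabbbab => bbbab => bab => ab => b
  | bbbbb => bbb => b

aa->; ab->b; ba->a; bb->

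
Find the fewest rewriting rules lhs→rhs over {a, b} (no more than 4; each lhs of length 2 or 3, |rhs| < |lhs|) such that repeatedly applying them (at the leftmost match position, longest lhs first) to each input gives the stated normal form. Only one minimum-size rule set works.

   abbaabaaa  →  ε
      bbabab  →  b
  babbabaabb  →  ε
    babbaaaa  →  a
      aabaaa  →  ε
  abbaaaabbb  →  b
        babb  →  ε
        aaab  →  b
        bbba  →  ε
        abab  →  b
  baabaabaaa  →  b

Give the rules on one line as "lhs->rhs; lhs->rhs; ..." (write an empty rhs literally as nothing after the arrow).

aa->b; ab->b; ba->; bb->

  | abbaabaaa => bbaabaaa => aabaaa => bbaaa => aaa => ba => ε
  | bbabab => abab => bab => b
  | babbabaabb => bbabaabb => abaabb => baabb => abb => bb => ε
  | babbaaaa => bbaaaa => aaaa => baa => a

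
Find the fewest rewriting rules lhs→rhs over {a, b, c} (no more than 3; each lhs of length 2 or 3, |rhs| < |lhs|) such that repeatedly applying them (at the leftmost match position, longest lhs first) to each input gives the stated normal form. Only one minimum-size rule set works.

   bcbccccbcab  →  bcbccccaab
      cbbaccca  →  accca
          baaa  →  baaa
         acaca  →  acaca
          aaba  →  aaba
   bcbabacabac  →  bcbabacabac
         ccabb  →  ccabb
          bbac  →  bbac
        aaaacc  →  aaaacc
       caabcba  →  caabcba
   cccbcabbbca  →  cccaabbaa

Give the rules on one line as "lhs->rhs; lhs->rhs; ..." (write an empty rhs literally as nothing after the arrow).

bca->aa; cbb->

  | bcbccccbcab => bcbccccaab
  | cbbaccca => accca
  | baaa
  | acaca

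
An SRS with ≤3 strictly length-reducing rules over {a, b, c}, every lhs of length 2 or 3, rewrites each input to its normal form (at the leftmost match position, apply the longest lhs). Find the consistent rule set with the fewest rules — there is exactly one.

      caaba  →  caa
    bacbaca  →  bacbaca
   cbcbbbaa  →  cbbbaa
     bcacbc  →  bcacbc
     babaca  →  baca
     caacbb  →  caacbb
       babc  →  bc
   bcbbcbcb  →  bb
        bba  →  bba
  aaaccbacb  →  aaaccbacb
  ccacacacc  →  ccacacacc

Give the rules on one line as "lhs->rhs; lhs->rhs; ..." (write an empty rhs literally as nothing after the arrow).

  | caaba => caa
  | bacbaca
  | cbcbbbaa => cbbbaa
  | bcacbc

ab->; bcb->b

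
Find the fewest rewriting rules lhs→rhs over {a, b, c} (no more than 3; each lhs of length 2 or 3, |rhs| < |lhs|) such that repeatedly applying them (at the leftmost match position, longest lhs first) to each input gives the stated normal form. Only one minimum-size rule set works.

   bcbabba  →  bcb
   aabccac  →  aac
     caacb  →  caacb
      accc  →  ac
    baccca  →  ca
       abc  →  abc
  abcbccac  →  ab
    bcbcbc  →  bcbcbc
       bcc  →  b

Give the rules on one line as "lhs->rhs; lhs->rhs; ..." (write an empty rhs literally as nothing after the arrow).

ba->; cc->

  | bcbabba => bcbba => bcb
  | aabccac => aabac => aac
  | caacb
  | accc => ac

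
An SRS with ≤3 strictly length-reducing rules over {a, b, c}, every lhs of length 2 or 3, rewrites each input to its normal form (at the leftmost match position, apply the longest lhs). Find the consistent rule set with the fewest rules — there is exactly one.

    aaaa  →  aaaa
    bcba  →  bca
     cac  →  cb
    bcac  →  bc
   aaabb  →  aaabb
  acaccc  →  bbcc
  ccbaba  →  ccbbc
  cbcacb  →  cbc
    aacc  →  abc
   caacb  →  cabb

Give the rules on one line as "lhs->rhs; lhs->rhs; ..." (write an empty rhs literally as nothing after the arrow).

aba->bc; ac->b; bcb->bc

  | aaaa
  | bcba => bca
  | cac => cb
  | bcac => bcb => bc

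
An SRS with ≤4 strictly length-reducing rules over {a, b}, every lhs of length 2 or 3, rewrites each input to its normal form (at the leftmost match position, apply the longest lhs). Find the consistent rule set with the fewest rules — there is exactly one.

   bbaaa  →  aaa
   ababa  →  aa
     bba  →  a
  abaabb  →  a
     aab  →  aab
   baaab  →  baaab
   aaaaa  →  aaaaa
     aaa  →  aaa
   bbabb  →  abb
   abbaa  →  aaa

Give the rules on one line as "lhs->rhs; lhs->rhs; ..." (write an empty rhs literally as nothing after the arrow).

  | bbaaa => aaa
  | ababa => abba => aa
  | bba => a
  | abaabb => ababb => abbb => a

aba->ab; bba->a; bbb->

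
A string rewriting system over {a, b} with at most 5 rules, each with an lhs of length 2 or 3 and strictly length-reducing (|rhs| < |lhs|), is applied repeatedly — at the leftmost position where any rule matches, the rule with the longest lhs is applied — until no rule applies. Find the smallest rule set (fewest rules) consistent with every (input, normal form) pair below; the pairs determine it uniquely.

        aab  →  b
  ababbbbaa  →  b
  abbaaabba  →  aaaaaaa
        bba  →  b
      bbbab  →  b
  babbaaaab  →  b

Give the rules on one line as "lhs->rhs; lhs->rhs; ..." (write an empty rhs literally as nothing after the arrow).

ab->b; abb->aa; ba->b; bb->b

  | aab => ab => b
  | ababbbbaa => babbbbaa => bbbbbaa => bbbbaa => bbbaa => bbaa => baa => ba => b
  | abbaaabba => aaaaabba => aaaaaaa
  | bba => ba => b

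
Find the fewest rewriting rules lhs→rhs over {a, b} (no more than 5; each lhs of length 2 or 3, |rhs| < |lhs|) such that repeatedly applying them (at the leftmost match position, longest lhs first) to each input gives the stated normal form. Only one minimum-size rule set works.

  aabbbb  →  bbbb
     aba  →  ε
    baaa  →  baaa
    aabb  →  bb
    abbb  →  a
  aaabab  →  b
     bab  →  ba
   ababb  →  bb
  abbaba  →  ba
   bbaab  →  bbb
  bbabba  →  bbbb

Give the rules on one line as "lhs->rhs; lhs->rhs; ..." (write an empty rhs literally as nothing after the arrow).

  | aabbbb => bbbb
  | aba => ε
  | baaa
  | aabb => bb

aab->b; ab->a; aba->; bba->bb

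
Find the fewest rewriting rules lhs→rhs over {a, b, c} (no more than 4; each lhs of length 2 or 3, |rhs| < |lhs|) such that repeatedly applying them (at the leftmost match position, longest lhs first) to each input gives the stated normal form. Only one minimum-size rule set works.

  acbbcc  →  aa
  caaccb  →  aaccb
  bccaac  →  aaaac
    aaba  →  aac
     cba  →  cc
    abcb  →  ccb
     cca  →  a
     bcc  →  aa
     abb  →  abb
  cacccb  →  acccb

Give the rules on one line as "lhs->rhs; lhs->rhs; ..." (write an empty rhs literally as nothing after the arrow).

  | acbbcc => acbaa => acca => aca => aa
  | caaccb => aaccb
  | bccaac => aaaac
  | aaba => aac

abc->cc; ba->c; bcc->aa; ca->a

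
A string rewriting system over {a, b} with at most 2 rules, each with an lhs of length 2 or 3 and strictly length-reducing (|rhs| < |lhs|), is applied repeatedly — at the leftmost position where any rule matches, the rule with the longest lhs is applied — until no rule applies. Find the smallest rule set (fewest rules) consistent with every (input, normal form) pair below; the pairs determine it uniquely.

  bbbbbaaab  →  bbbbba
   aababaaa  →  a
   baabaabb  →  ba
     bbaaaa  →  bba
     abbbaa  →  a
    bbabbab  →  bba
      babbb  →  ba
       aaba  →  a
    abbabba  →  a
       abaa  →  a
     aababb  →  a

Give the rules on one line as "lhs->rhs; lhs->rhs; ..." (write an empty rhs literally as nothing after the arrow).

  | bbbbbaaab => bbbbbaab => bbbbbab => bbbbba
  | aababaaa => ababaaa => aabaaa => abaaa => aaaa => aaa => aa => a
  | baabaabb => babaabb => baaabb => baabb => babb => bab => ba
  | bbaaaa => bbaaa => bbaa => bba

aa->a; ab->a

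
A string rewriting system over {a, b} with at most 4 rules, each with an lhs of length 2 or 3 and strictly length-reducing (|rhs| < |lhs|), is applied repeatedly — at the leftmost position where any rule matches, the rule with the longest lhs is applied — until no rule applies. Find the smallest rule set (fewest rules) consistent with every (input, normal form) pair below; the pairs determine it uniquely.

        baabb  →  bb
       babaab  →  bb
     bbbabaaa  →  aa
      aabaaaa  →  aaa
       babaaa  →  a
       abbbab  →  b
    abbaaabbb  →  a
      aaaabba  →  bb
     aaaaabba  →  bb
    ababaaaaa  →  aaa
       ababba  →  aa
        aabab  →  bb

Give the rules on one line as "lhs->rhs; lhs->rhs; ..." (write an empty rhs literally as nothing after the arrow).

  | baabb => abb => bb
  | babaab => bbaab => bab => bb
  | bbbabaaa => aabaaa => abaaa => baaa => aa
  | aabaaaa => abaaaa => baaaa => aaa

ab->b; ba->b; baa->a; bbb->a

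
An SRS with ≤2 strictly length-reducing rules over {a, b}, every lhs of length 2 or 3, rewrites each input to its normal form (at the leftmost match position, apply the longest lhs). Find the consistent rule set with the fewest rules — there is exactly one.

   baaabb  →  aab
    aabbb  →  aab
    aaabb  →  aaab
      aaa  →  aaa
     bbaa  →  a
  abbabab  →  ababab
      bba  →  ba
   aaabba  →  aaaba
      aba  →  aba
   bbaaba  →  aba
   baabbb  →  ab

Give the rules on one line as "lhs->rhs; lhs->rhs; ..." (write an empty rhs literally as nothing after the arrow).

baa->a; bb->b

  | baaabb => aabb => aab
  | aabbb => aabb => aab
  | aaabb => aaab
  | aaa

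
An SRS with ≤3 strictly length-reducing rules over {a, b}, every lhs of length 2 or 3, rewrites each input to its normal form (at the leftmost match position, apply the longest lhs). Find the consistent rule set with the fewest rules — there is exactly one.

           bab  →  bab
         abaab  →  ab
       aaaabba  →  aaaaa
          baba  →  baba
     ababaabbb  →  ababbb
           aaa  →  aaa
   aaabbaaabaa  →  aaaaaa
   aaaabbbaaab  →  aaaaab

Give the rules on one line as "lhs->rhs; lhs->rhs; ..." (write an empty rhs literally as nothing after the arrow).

  | bab
  | abaab => ab
  | aaaabba => aaaaa
  | baba

baa->; bba->a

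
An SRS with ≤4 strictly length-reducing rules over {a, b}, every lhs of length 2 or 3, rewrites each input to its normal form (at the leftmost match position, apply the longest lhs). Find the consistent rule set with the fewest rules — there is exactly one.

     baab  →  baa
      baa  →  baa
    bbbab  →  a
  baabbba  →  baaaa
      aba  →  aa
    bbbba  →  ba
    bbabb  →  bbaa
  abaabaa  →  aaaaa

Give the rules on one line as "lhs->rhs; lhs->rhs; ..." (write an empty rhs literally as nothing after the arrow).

  | baab => baa
  | baa
  | bbbab => ab => a
  | baabbba => baaaba => baaaa

ab->a; abb->aa; bbb->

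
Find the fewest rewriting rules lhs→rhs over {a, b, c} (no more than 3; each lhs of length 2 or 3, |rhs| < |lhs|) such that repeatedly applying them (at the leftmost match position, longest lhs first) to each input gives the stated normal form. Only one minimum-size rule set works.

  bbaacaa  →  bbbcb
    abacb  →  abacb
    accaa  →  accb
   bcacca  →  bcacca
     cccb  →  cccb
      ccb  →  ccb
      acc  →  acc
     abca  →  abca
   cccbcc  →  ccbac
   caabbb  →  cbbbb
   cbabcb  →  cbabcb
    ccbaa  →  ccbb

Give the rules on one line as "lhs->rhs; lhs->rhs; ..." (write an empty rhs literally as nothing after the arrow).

  | bbaacaa => bbbcaa => bbbcb
  | abacb
  | accaa => accb
  | bcacca

aa->b; cbc->ba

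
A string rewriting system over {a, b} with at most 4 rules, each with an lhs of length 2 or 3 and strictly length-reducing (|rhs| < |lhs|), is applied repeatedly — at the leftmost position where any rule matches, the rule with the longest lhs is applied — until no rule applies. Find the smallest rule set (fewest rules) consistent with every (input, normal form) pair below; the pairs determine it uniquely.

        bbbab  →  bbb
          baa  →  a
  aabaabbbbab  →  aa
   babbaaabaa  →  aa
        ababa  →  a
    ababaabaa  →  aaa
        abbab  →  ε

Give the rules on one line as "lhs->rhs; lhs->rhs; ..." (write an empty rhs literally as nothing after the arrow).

ab->; abb->ab; ba->

  | bbbab => bbb
  | baa => a
  | aabaabbbbab => aaabbbbab => aaabbbab => aaabbab => aaabab => aaab => aa
  | babbaaabaa => bbaaabaa => baabaa => abaa => aa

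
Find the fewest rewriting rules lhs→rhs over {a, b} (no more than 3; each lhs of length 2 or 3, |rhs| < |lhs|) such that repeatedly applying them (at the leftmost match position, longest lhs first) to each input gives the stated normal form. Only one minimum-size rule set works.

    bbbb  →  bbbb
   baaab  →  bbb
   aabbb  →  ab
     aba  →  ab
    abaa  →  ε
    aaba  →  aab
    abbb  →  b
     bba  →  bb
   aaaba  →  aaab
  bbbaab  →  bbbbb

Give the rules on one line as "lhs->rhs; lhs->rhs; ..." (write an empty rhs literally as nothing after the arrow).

  | bbbb
  | baaab => bbab => bbb
  | aabbb => ab
  | aba => ab

abb->; ba->b; baa->bb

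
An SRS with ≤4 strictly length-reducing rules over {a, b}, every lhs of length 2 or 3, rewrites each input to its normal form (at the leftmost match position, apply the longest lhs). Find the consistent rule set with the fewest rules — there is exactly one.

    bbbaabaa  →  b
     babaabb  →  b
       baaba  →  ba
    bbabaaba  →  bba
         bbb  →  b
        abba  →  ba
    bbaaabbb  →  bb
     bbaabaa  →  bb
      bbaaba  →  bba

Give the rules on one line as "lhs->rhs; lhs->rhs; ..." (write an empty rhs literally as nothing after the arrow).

aa->; aab->aa; ab->; bbb->b

  | bbbaabaa => baabaa => baaaa => baa => b
  | babaabb => baabb => baab => baa => b
  | baaba => baaa => ba
  | bbabaaba => bbaaba => bbaaa => bba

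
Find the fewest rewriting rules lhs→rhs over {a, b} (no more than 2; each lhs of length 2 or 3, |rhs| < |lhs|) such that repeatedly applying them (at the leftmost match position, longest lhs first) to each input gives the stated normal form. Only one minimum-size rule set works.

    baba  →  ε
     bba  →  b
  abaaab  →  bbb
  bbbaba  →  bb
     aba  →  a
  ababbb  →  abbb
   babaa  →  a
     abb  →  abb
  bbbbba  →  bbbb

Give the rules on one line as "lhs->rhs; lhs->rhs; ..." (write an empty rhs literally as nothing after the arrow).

  | baba => ba => ε
  | bba => b
  | abaaab => aaab => bbb
  | bbbaba => bbba => bb

aaa->bb; ba->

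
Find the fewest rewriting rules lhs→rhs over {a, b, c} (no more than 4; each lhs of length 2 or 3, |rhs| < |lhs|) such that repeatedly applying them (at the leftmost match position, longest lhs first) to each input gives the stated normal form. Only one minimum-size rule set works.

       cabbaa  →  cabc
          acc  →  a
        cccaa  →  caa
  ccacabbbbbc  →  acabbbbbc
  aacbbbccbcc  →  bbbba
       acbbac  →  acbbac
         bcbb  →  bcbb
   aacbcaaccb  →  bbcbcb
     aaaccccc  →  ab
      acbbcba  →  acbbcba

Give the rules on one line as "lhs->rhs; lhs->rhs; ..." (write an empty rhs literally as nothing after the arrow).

  | cabbaa => cabc
  | acc => a
  | cccaa => caa
  | ccacabbbbbc => acabbbbbc

aac->b; baa->c; cc->; ccb->a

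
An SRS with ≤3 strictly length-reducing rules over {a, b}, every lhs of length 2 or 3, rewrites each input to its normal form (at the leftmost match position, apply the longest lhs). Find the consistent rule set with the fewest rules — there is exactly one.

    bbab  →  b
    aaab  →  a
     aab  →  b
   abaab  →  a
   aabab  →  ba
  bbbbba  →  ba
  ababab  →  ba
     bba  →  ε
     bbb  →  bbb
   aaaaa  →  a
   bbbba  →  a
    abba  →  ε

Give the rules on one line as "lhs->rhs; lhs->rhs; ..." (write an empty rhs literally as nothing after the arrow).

aa->; ab->a; bba->aa

  | bbab => aab => b
  | aaab => ab => a
  | aab => b
  | abaab => aaab => ab => a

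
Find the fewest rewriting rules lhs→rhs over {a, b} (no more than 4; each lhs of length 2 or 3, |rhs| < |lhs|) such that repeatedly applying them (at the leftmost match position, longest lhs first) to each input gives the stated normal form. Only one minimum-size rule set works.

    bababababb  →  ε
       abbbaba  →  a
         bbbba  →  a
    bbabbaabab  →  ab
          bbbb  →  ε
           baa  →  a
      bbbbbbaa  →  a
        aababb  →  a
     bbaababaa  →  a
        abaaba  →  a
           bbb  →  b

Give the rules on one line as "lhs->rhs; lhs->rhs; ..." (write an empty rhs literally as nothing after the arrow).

aa->a; ba->; bb->

  | bababababb => babababb => bababb => babb => bb => ε
  | abbbaba => ababa => aba => a
  | bbbba => bba => a
  | bbabbaabab => abbaabab => aaabab => aabab => abab => ab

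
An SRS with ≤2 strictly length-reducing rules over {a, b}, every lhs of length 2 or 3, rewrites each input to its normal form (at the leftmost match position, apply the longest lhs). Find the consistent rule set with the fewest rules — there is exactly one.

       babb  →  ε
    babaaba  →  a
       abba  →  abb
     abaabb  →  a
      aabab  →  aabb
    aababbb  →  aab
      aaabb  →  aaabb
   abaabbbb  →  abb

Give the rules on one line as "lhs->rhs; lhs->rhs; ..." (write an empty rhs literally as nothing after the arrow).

  | babb => bbb => ε
  | babaaba => bbaaba => bbaba => bbba => a
  | abba => abb
  | abaabb => ababb => abbb => a

ba->b; bbb->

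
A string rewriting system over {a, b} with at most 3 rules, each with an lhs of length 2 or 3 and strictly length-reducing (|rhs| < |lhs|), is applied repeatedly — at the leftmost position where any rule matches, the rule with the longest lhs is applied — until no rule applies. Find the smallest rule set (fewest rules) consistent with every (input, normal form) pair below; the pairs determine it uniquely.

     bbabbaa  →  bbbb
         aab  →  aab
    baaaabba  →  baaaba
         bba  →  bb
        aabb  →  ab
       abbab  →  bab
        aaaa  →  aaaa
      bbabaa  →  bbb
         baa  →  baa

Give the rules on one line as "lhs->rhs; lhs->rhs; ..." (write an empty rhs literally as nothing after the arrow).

abb->b; bba->bb

  | bbabbaa => bbbbaa => bbbba => bbbb
  | aab
  | baaaabba => baaaba
  | bba => bb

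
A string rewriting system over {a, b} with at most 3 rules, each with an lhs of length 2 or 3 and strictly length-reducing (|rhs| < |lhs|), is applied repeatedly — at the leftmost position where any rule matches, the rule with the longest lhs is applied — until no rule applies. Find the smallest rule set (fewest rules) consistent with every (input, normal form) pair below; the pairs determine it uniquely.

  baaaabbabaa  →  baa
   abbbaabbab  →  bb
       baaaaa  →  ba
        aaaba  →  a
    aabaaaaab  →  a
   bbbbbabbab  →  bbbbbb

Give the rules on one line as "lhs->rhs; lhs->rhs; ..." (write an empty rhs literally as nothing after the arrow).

aaa->a; ab->

  | baaaabbabaa => baabbabaa => bababaa => babaa => baa
  | abbbaabbab => bbaabbab => bbabab => bbab => bb
  | baaaaa => baaa => ba
  | aaaba => aba => a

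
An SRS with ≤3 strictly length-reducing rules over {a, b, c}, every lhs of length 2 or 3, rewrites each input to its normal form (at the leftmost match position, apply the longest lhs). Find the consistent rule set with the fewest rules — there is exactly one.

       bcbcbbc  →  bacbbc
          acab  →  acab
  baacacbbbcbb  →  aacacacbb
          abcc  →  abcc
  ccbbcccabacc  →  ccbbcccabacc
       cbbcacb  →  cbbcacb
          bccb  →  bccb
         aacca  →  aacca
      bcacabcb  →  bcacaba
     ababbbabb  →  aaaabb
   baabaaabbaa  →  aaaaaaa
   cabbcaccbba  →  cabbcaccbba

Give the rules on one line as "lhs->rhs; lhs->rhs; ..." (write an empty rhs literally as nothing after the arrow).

  | bcbcbbc => bacbbc
  | acab
  | baacacbbbcbb => aacacbbbcbb => aacacacbb
  | abcc

baa->aa; bbb->a; bcb->ba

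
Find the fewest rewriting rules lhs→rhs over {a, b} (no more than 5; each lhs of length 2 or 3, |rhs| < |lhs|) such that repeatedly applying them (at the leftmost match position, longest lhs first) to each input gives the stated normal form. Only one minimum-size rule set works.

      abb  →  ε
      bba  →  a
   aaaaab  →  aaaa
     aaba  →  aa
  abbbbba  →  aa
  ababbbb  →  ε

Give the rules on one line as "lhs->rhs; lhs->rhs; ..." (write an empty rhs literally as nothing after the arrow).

ab->; abb->; bb->; bbb->a

  | abb => ε
  | bba => a
  | aaaaab => aaaa
  | aaba => aa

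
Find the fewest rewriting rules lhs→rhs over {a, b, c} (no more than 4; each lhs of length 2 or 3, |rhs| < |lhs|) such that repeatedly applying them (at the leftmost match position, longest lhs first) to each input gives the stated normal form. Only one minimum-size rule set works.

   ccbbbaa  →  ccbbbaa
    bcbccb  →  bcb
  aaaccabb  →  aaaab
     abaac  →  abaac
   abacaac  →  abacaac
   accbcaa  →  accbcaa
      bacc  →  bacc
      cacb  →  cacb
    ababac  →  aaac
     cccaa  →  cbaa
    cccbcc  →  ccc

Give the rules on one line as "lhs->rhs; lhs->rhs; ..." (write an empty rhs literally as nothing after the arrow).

bab->a; bcc->; cca->ba

  | ccbbbaa
  | bcbccb => bcb
  | aaaccabb => aaababb => aaaab
  | abaac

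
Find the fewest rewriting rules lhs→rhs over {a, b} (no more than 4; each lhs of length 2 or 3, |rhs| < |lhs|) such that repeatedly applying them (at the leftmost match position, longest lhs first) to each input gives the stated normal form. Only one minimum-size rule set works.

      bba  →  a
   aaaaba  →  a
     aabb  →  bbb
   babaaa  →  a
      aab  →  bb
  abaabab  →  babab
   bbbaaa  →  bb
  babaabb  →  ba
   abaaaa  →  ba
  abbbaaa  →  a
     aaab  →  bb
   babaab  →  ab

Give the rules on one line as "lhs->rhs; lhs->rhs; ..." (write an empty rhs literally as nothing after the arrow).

aa->b; aaa->aa; abb->ba; bba->a

  | bba => a
  | aaaaba => aaaba => aaba => bba => a
  | aabb => bbb
  | babaaa => babaa => babb => bba => a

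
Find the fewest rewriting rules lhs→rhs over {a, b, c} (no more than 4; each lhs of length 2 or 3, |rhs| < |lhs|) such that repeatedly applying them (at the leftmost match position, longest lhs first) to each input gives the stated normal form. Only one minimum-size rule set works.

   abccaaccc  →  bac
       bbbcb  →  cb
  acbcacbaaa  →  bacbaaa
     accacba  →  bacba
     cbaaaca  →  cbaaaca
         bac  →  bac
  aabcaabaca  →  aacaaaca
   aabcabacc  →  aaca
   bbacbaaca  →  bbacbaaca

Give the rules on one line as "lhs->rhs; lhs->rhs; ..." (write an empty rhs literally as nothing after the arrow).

  | abccaaccc => accaaccc => baaccc => babc => bac
  | bbbcb => bbcb => bcb => cb
  | acbcacbaaa => accacbaaa => bacbaaa
  | accacba => bacba

ab->a; acc->b; bc->c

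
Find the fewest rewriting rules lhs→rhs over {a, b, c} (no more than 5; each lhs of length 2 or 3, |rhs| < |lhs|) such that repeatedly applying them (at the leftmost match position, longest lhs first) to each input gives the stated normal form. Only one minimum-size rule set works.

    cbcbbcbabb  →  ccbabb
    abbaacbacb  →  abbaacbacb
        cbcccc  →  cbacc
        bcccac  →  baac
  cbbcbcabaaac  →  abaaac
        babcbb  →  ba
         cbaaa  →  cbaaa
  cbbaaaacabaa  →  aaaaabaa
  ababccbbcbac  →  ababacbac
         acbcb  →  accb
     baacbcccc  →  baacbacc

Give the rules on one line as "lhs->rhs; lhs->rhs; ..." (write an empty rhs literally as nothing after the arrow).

bc->c; bcc->ba; ca->a; cbb->

  | cbcbbcbabb => ccbbcbabb => ccbabb
  | abbaacbacb
  | cbcccc => cbacc
  | bcccac => bacac => baac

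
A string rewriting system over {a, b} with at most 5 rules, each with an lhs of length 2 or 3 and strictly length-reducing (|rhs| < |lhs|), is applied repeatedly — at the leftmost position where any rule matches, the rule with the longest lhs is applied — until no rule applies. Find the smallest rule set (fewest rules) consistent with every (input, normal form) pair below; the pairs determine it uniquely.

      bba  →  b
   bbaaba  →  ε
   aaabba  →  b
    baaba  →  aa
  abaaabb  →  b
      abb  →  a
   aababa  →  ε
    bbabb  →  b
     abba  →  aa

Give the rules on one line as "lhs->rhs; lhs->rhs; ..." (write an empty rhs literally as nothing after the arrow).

aaa->bb; ab->a; ba->; bbb->b

  | bba => b
  | bbaaba => baba => ba => ε
  | aaabba => bbbba => bba => b
  | baaba => aba => aa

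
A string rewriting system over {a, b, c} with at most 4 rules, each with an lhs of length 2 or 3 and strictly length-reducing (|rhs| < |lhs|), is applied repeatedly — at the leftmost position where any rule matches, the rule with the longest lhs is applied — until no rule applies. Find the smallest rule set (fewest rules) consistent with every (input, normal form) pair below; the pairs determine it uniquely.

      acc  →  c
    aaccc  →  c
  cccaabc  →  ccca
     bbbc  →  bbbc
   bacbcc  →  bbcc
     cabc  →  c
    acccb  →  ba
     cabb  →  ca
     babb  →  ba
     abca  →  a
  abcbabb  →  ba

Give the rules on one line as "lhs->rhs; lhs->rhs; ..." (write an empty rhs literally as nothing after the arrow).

  | acc => c
  | aaccc => acc => c
  | cccaabc => cccaac => ccca
  | bbbc

ab->a; ac->; ccb->ba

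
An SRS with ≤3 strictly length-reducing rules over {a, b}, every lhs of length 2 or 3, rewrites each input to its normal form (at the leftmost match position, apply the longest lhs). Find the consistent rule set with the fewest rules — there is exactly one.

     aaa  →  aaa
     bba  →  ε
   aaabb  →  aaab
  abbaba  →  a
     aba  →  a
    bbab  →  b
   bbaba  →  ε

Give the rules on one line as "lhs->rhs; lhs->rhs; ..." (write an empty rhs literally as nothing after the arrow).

  | aaa
  | bba => ba => ε
  | aaabb => aaab
  | abbaba => ababa => aba => a

ba->; bb->b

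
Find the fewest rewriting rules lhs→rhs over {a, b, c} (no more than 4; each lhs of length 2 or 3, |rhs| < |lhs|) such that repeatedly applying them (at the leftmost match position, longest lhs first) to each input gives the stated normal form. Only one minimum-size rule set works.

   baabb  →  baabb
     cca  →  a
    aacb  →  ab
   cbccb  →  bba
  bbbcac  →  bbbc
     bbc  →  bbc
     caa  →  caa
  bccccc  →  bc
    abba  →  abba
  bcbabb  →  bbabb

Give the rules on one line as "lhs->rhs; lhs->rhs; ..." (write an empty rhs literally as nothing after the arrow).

  | baabb
  | cca => a
  | aacb => ab
  | cbccb => bccb => bba

ac->; cb->b; cc->; ccb->ba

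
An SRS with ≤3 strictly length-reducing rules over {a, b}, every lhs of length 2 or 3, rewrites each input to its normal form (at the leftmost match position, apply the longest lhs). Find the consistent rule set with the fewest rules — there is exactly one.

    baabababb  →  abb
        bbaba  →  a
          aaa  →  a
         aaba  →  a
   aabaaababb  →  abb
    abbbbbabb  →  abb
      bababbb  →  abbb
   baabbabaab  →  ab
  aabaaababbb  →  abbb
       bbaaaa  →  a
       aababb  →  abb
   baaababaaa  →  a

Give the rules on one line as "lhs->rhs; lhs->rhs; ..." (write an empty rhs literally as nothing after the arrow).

aa->a; ba->a

  | baabababb => aabababb => abababb => aababb => ababb => aabb => abb
  | bbaba => baba => aba => aa => a
  | aaa => aa => a
  | aaba => aba => aa => a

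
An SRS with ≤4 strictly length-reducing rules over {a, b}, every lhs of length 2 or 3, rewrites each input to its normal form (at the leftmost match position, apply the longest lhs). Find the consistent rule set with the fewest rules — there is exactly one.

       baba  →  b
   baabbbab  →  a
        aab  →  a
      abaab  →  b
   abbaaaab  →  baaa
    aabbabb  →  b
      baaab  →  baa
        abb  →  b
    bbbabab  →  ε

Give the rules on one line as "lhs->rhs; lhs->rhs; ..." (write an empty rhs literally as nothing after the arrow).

ab->; aba->ab; bb->b; bba->aa

  | baba => bab => b
  | baabbbab => babbab => bbab => aab => a
  | aab => a
  | abaab => abab => abb => b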